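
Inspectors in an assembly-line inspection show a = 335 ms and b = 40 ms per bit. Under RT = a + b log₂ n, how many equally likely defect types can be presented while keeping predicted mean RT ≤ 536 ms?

32

Set 335 + 40·log₂ n ≤ 536 → log₂ n ≤ (536 − 335)/40 = 5.0250.
So n ≤ 2^5.0250 = 32.559; the largest integer n is 32.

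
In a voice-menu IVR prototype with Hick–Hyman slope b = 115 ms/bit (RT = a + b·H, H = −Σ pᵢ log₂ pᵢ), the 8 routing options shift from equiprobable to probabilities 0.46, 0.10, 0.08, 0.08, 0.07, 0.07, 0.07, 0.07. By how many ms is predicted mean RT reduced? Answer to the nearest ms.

The RT saving is b·ΔH. Equiprobable H₀ = log₂(8) = 3.0000 bits; with the given probabilities H = 2.5048 bits.
b·(H₀ − H) = 115 × (3.0000 − 2.5048) = 56.95 ms.

57 ms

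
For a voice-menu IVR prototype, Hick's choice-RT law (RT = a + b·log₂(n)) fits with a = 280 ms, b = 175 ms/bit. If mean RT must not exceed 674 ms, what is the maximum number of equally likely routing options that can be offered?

4

Set 280 + 175·log₂ n ≤ 674 → log₂ n ≤ (674 − 280)/175 = 2.2514.
So n ≤ 2^2.2514 = 4.762; the largest integer n is 4.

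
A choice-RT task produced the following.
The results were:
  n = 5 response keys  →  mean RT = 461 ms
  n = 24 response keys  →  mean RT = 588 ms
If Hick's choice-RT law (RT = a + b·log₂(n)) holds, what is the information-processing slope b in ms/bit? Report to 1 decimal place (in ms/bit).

Slope: b = (588 − 461) / (log₂ 24 − log₂ 5) = 127/2.2630 = 56.119 ms/bit.

56.1 ms/bit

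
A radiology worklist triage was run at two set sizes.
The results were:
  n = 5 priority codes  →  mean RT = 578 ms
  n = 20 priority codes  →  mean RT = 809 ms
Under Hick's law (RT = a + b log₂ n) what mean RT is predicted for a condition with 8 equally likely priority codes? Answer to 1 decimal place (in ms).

RT is linear in log₂ n, so two points fix the line:
  b = (809 − 578) / (log₂ 20 − log₂ 5) = 231 / (4.3219 − 2.3219) = 115.500 ms/bit
  a = 578 − 115.500 × 2.3219 = 309.817 ms
Then RT(8) = 309.817 + 115.500 × log₂ 8 = 309.817 + 115.500 × 3 ≈ 656.317 ms.

656.3 ms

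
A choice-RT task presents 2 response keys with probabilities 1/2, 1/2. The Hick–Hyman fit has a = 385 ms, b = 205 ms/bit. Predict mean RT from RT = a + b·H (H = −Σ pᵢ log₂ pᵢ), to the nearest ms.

H = −Σ pᵢ log₂ pᵢ = 0.5·1 + 0.5·1 = 1.000 bits.
RT = 385 + 205 × 1.000 = 590.00 ms.

590 ms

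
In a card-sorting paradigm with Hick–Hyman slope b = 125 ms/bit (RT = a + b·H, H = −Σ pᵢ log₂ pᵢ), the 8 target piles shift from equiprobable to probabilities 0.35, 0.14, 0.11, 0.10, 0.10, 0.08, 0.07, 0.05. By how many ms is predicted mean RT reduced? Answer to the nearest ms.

Equiprobable entropy H₀ = log₂ 8 = 3.0000 bits.
Skewed entropy H = −Σ pᵢ log₂ pᵢ = 2.7180 bits.
ΔRT = b·(H₀ − H) = 125 × 0.2820 = 35.24 ms.

35 ms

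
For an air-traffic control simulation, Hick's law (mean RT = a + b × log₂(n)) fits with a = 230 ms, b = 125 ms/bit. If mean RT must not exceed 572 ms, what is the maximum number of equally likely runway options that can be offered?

6

Information budget: (572 − 230)/125 = 2.7360 bits, so n ≤ 2^2.7360 = 6.662 → at most 6.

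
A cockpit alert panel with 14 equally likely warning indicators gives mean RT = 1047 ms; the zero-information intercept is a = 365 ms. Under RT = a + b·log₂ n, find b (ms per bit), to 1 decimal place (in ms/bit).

179.1 ms/bit

b = (1047 − 365) / log₂(14) = 682 / 3.8074 = 179.127 ms/bit.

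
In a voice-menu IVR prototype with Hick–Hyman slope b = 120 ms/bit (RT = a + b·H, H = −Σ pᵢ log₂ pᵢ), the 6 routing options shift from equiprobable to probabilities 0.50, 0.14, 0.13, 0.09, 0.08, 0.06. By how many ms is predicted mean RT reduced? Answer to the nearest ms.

Equiprobable entropy H₀ = log₂ 6 = 2.5850 bits.
Skewed entropy H = −Σ pᵢ log₂ pᵢ = 2.1275 bits.
ΔRT = b·(H₀ − H) = 120 × 0.4575 = 54.90 ms.

55 ms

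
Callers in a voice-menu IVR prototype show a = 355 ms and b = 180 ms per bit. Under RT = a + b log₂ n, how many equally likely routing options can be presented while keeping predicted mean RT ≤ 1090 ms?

180·log₂ n ≤ 1090 − 355 = 735, giving log₂ n ≤ 4.0833 and n ≤ 16.951. The largest whole number is 16.

16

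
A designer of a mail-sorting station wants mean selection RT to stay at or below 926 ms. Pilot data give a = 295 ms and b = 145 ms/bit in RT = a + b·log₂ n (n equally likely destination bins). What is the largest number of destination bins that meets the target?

145·log₂ n ≤ 926 − 295 = 631, giving log₂ n ≤ 4.3517 and n ≤ 20.417. The largest whole number is 20.

20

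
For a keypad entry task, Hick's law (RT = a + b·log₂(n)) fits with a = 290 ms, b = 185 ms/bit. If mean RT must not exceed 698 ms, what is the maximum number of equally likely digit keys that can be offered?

Information budget: (698 − 290)/185 = 2.2054 bits, so n ≤ 2^2.2054 = 4.612 → at most 4.

4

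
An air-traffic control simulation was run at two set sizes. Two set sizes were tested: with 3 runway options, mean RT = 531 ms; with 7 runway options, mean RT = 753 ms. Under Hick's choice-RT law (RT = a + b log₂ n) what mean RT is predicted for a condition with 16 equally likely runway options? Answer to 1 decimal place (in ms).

969.6 ms

With log₂ n on the abscissa the relation is linear; from the two conditions:
  b = (753 − 531) / (log₂ 7 − log₂ 3) = 222 / (2.8074 − 1.5850) = 181.611 ms/bit
  a = 531 − 181.611 × 1.5850 = 243.153 ms
Then RT(16) = 243.153 + 181.611 × log₂ 16 = 243.153 + 181.611 × 4 ≈ 969.598 ms.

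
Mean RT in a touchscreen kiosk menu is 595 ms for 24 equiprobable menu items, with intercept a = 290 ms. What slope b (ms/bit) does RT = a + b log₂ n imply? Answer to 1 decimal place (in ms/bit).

log₂(24) = 4.5850 bits.
b = (RT − a)/log₂ n = (595 − 290) / 4.5850 = 66.522 ms/bit.

66.5 ms/bit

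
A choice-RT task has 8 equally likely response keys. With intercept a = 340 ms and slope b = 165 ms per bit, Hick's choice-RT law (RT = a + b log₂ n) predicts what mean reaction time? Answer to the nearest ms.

835 ms

log₂(8) = 3 bits, so RT = 340 + 165 × 3 ≈ 835.000 ms.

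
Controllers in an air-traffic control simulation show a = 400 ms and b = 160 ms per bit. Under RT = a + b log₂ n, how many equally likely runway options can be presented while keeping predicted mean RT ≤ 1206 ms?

Information budget: (1206 − 400)/160 = 5.0375 bits, so n ≤ 2^5.0375 = 32.843 → at most 32.

32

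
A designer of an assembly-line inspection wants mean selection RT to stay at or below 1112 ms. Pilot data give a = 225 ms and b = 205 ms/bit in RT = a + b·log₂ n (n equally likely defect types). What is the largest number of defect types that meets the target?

Information budget: (1112 − 225)/205 = 4.3268 bits, so n ≤ 2^4.3268 = 20.068 → at most 20.

20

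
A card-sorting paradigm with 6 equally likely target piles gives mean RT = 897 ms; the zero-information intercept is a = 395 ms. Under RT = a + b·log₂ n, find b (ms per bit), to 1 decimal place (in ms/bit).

194.2 ms/bit

6 alternatives carry log₂ 6 = 2.5850 bits; the choice cost is 897 − 395 = 502 ms, so b = 502/2.5850 = 194.200 ms/bit.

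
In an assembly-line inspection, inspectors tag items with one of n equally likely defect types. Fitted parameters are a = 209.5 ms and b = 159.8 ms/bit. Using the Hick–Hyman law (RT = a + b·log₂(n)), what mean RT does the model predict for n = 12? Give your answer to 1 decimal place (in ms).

log₂(12) = 3.5850 bits, so RT = 209.5 + 159.8 × 3.5850 ≈ 782.377 ms.

782.4 ms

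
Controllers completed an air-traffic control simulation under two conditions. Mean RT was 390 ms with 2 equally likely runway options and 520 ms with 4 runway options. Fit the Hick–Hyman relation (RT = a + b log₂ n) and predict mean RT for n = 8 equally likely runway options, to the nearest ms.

Solve the two-equation system in a and b:
  b = (520 − 390) / (log₂ 4 − log₂ 2) = 130 / (2 − 1) = 130 ms/bit
  a = 390 − 130 × 1 = 260 ms
Then RT(8) = 260 + 130 × log₂ 8 = 260 + 130 × 3 ≈ 650.000 ms.

650 ms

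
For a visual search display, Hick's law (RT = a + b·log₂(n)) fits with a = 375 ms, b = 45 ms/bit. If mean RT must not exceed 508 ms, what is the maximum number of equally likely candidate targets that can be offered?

7

45·log₂ n ≤ 508 − 375 = 133, giving log₂ n ≤ 2.9556 and n ≤ 7.757. The largest whole number is 7.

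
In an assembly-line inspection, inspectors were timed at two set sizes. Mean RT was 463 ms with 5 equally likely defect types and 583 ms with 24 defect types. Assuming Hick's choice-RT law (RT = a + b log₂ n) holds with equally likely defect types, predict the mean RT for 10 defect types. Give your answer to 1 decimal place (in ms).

516.0 ms

Solve the two-equation system in a and b:
  b = (583 − 463) / (log₂ 24 − log₂ 5) = 120 / (4.5850 − 2.3219) = 53.026 ms/bit
  a = 463 − 53.026 × 2.3219 = 339.877 ms
Then RT(10) = 339.877 + 53.026 × log₂ 10 = 339.877 + 53.026 × 3.3219 ≈ 516.026 ms.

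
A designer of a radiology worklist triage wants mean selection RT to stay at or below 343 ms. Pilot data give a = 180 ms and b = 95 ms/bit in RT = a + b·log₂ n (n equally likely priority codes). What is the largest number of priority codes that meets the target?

3

Set 180 + 95·log₂ n ≤ 343 → log₂ n ≤ (343 − 180)/95 = 1.7158.
So n ≤ 2^1.7158 = 3.285; the largest integer n is 3.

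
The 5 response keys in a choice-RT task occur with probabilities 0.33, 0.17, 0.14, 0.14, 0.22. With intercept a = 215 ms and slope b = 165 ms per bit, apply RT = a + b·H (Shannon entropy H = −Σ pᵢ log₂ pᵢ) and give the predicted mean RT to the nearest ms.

584 ms

H = 0.33·log₂(1/0.33) + 0.17·log₂(1/0.17) + 0.14·log₂(1/0.14) + 0.14·log₂(1/0.14) + 0.22·log₂(1/0.22) = 2.2372 bits.
RT = 215 + 165 × 2.2372 = 584.14 ms.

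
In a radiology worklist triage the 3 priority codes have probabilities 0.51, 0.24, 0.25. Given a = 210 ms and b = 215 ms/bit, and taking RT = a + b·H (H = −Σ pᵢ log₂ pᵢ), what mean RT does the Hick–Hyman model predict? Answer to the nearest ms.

Entropy contributions −pᵢ log₂ pᵢ: 0.4954, 0.4941, 0.5000; sum H = 1.4896 bits.
RT = a + bH = 210 + 215·1.4896 = 530.26 ms.

530 ms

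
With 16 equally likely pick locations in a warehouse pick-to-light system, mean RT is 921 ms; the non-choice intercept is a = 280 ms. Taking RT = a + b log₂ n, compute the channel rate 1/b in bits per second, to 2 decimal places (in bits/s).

Choice component = 921 − 280 = 641 ms over log₂(16) = 4 bits.
b = 641 / 4 = 160.250 ms/bit, so 1/b = 6.240 bits/s.

6.24 bits/s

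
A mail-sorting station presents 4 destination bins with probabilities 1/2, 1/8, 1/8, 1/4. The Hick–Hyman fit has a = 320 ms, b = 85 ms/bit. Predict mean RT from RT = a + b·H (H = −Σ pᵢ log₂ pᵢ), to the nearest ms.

H = −Σ pᵢ log₂ pᵢ = 0.5·1 + 0.125·3 + 0.125·3 + 0.25·2 = 1.750 bits.
RT = 320 + 85 × 1.750 = 468.75 ms.

469 ms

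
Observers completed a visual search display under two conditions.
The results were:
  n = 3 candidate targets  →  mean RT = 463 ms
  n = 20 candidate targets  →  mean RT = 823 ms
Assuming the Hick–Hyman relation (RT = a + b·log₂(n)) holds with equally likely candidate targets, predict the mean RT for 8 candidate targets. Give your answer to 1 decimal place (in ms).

649.1 ms

RT is linear in log₂ n, so two points fix the line:
  b = (823 − 463) / (log₂ 20 − log₂ 3) = 360 / (4.3219 − 1.5850) = 131.533 ms/bit
  a = 463 − 131.533 × 1.5850 = 254.526 ms
Then RT(8) = 254.526 + 131.533 × log₂ 8 = 254.526 + 131.533 × 3 ≈ 649.123 ms.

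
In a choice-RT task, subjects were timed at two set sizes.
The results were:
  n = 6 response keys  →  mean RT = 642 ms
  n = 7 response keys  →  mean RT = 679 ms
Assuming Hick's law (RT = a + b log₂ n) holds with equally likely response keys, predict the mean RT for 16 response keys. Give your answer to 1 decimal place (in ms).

Solve the two-equation system in a and b:
  b = (679 − 642) / (log₂ 7 − log₂ 6) = 37 / (2.8074 − 2.5850) = 166.373 ms/bit
  a = 642 − 166.373 × 2.5850 = 211.933 ms
Then RT(16) = 211.933 + 166.373 × log₂ 16 = 211.933 + 166.373 × 4 ≈ 877.423 ms.

877.4 ms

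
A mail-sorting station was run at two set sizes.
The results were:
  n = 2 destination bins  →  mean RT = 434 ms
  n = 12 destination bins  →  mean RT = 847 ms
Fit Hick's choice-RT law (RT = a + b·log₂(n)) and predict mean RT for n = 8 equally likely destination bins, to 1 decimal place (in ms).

753.5 ms

Fit slope and intercept:
  b = (847 − 434) / (log₂ 12 − log₂ 2) = 413 / (3.5850 − 1) = 159.770 ms/bit
  a = 434 − 159.770 × 1 = 274.230 ms
Then RT(8) = 274.230 + 159.770 × log₂ 8 = 274.230 + 159.770 × 3 ≈ 753.540 ms.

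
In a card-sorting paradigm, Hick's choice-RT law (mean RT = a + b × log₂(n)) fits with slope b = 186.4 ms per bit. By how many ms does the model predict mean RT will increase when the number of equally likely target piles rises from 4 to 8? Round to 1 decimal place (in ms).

The intercept a cancels: ΔRT = b·(log₂ n₂ − log₂ n₁) = b·log₂(n₂/n₁).
log₂(8) − log₂(4) = log₂(8/4) = log₂(2) = 1.
ΔRT = 186.4 × 1.0000 = 186.400 ms.

186.4 ms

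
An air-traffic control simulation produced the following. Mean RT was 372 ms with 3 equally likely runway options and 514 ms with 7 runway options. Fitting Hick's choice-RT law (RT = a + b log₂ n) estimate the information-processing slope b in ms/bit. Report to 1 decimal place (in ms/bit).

b = (RT₂ − RT₁)/(log₂ n₂ − log₂ n₁) = (514 − 372)/(2.8074 − 1.5850) = 116.166 ms/bit.

116.2 ms/bit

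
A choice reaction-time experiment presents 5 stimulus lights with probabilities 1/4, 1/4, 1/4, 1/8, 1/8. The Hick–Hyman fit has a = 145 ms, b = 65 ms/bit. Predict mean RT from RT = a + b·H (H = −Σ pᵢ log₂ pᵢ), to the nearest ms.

291 ms

H = −Σ pᵢ log₂ pᵢ = 0.25·2 + 0.25·2 + 0.25·2 + 0.125·3 + 0.125·3 = 2.250 bits.
RT = 145 + 65 × 2.250 = 291.25 ms.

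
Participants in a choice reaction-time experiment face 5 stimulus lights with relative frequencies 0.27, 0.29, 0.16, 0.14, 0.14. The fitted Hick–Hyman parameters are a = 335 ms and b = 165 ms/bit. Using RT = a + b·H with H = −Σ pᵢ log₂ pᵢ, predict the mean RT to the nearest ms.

705 ms

H = 0.27·log₂(1/0.27) + 0.29·log₂(1/0.29) + 0.16·log₂(1/0.16) + 0.14·log₂(1/0.14) + 0.14·log₂(1/0.14) = 2.2452 bits.
RT = 335 + 165 × 2.2452 = 705.45 ms.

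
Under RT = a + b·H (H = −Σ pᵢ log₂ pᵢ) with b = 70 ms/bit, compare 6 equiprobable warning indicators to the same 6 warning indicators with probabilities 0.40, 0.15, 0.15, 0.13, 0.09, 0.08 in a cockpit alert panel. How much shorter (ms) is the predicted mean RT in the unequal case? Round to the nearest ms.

17 ms

Equiprobable entropy H₀ = log₂ 6 = 2.5850 bits.
Skewed entropy H = −Σ pᵢ log₂ pᵢ = 2.3367 bits.
ΔRT = b·(H₀ − H) = 70 × 0.2483 = 17.38 ms.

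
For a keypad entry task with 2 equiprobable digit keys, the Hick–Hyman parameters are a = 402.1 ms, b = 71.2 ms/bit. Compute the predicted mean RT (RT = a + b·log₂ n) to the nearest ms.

log₂(2) = 1 bits, so RT = 402.1 + 71.2 × 1 ≈ 473.300 ms.

473 ms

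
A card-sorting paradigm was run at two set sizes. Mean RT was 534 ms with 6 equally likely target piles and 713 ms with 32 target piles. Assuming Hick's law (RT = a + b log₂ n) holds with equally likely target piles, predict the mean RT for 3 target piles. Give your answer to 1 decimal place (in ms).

Solve the two-equation system in a and b:
  b = (713 − 534) / (log₂ 32 − log₂ 6) = 179 / (5 − 2.5850) = 74.119 ms/bit
  a = 534 − 74.119 × 2.5850 = 342.405 ms
Then RT(3) = 342.405 + 74.119 × log₂ 3 = 342.405 + 74.119 × 1.5850 ≈ 459.881 ms.

459.9 ms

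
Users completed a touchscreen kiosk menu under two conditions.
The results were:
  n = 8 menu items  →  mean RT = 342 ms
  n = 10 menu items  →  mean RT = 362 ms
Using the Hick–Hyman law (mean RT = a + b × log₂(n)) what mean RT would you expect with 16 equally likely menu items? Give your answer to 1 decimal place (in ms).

404.1 ms

RT is linear in log₂ n, so two points fix the line:
  b = (362 − 342) / (log₂ 10 − log₂ 8) = 20 / (3.3219 − 3) = 62.126 ms/bit
  a = 342 − 62.126 × 3 = 155.623 ms
Then RT(16) = 155.623 + 62.126 × log₂ 16 = 155.623 + 62.126 × 4 ≈ 404.126 ms.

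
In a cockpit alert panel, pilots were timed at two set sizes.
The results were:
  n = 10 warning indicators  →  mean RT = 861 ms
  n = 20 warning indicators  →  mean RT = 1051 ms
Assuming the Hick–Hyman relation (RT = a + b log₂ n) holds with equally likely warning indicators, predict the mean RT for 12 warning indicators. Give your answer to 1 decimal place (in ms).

911.0 ms

With log₂ n on the abscissa the relation is linear; from the two conditions:
  b = (1051 − 861) / (log₂ 20 − log₂ 10) = 190 / (4.3219 − 3.3219) = 190.000 ms/bit
  a = 861 − 190.000 × 3.3219 = 229.834 ms
Then RT(12) = 229.834 + 190.000 × log₂ 12 = 229.834 + 190.000 × 3.5850 ≈ 910.977 ms.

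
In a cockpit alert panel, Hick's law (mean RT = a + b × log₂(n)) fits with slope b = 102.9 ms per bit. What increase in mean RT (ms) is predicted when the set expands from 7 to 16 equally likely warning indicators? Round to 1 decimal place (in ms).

122.7 ms

The intercept a cancels: ΔRT = b·(log₂ n₂ − log₂ n₁) = b·log₂(n₂/n₁).
log₂(16) − log₂(7) = 4 − 2.8074 = 1.1926.
ΔRT = 102.9 × 1.1926 = 122.723 ms.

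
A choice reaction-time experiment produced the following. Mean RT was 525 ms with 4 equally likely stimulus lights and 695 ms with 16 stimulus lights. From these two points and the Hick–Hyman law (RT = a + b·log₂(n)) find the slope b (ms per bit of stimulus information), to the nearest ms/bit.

b = (RT₂ − RT₁)/(log₂ n₂ − log₂ n₁) = (695 − 525)/(4 − 2) = 85 ms/bit.

85 ms/bit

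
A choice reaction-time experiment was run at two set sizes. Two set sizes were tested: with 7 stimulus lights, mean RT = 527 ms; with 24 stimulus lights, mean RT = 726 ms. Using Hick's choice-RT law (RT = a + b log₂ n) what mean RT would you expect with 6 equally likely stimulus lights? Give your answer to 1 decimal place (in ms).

Fit slope and intercept:
  b = (726 − 527) / (log₂ 24 − log₂ 7) = 199 / (4.5850 − 2.8074) = 111.948 ms/bit
  a = 527 − 111.948 × 2.8074 = 212.722 ms
Then RT(6) = 212.722 + 111.948 × log₂ 6 = 212.722 + 111.948 × 2.5850 ≈ 502.104 ms.

502.1 ms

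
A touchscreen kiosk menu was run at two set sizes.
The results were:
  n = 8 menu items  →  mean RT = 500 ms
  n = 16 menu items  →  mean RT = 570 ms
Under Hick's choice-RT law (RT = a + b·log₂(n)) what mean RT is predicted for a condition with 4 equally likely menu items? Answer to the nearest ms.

430 ms

Fit slope and intercept:
  b = (570 − 500) / (log₂ 16 − log₂ 8) = 70 / (4 − 3) = 70 ms/bit
  a = 500 − 70 × 3 = 290 ms
Then RT(4) = 290 + 70 × log₂ 4 = 290 + 70 × 2 ≈ 430.000 ms.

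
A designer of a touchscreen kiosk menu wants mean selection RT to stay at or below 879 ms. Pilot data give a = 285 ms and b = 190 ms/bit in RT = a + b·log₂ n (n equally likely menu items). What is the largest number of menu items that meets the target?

8

190·log₂ n ≤ 879 − 285 = 594, giving log₂ n ≤ 3.1263 and n ≤ 8.732. The largest whole number is 8.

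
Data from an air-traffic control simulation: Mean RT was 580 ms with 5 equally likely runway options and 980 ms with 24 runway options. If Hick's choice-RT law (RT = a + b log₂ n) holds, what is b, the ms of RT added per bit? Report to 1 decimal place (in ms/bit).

176.8 ms/bit

The slope on a log₂ axis is (980 − 580) / (4.5850 − 2.3219) = 176.754 ms/bit.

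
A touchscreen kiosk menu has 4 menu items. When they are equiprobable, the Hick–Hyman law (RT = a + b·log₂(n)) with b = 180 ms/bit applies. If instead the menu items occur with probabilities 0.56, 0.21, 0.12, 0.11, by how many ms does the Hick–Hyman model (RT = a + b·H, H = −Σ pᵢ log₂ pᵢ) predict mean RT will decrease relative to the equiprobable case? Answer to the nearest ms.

Equiprobable entropy H₀ = log₂ 4 = 2.0000 bits.
Skewed entropy H = −Σ pᵢ log₂ pᵢ = 1.6586 bits.
ΔRT = b·(H₀ − H) = 180 × 0.3414 = 61.45 ms.

61 ms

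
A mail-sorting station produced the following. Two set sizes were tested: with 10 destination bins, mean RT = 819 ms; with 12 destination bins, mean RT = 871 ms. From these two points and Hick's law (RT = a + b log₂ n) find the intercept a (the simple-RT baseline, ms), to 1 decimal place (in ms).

b = (RT₂ − RT₁)/(log₂ n₂ − log₂ n₁) = (871 − 819)/(3.5850 − 3.3219) = 197.693 ms/bit.
a = RT₁ − b·log₂ n₁ = 819 − 197.693 × 3.3219 = 162.279 ms.

162.3 ms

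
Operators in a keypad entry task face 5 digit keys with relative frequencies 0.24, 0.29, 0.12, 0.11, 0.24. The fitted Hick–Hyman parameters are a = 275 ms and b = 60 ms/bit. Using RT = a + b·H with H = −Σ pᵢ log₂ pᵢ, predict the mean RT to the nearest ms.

Entropy contributions −pᵢ log₂ pᵢ: 0.4941, 0.5179, 0.3671, 0.3503, 0.4941; sum H = 2.2235 bits.
RT = a + bH = 275 + 60·2.2235 = 408.41 ms.

408 ms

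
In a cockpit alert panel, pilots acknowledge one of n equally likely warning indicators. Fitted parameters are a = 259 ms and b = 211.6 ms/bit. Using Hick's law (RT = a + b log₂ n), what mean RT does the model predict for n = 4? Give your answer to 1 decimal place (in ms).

682.2 ms

log₂(4) = 2 bits, so RT = 259 + 211.6 × 2 ≈ 682.200 ms.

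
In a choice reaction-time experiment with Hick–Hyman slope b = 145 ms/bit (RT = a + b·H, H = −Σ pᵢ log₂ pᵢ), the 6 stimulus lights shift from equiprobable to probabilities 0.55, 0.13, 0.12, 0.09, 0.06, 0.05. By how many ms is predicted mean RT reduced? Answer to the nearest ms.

Equiprobable entropy H₀ = log₂ 6 = 2.5850 bits.
Skewed entropy H = −Σ pᵢ log₂ pᵢ = 1.9964 bits.
ΔRT = b·(H₀ − H) = 145 × 0.5886 = 85.35 ms.

85 ms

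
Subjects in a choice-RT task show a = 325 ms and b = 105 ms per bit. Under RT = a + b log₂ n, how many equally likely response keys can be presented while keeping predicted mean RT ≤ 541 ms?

Information budget: (541 − 325)/105 = 2.0571 bits, so n ≤ 2^2.0571 = 4.162 → at most 4.

4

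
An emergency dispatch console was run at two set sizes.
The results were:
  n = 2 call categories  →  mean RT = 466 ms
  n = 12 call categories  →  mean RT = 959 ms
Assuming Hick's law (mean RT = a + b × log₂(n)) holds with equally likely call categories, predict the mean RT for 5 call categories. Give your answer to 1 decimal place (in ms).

Solve the two-equation system in a and b:
  b = (959 − 466) / (log₂ 12 − log₂ 2) = 493 / (3.5850 − 1) = 190.718 ms/bit
  a = 466 − 190.718 × 1 = 275.282 ms
Then RT(5) = 275.282 + 190.718 × log₂ 5 = 275.282 + 190.718 × 2.3219 ≈ 718.116 ms.

718.1 ms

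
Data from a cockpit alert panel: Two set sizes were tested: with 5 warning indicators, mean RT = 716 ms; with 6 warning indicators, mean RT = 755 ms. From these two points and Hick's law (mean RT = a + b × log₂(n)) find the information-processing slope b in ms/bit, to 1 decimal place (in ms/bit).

148.3 ms/bit

Slope: b = (755 − 716) / (log₂ 6 − log₂ 5) = 39/0.2630 = 148.270 ms/bit.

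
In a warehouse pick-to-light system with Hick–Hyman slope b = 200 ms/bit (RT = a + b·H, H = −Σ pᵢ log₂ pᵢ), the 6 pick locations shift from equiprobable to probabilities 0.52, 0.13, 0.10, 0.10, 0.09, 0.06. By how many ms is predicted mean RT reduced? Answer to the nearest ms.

The RT saving is b·ΔH. Equiprobable H₀ = log₂(6) = 2.5850 bits; with the given probabilities H = 2.0938 bits.
b·(H₀ − H) = 200 × (2.5850 − 2.0938) = 98.23 ms.

98 ms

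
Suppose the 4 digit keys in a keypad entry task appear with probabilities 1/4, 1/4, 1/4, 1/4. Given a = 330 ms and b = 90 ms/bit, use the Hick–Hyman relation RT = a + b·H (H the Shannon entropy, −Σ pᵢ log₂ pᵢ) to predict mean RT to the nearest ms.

510 ms

H = −Σ pᵢ log₂ pᵢ = 0.25·2 + 0.25·2 + 0.25·2 + 0.25·2 = 2.000 bits.
RT = 330 + 90 × 2.000 = 510.00 ms.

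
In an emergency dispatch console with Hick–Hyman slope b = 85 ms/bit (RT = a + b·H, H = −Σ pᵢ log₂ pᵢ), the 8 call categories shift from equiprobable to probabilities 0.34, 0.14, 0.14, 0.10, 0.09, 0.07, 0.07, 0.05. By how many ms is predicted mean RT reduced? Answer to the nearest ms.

24 ms

Equiprobable entropy H₀ = log₂ 8 = 3.0000 bits.
Skewed entropy H = −Σ pᵢ log₂ pᵢ = 2.7214 bits.
ΔRT = b·(H₀ − H) = 85 × 0.2786 = 23.68 ms.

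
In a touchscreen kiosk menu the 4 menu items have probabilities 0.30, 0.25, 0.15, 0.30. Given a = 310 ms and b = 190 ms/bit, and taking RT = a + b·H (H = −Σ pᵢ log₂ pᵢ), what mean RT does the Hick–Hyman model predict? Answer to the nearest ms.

681 ms

Entropy contributions −pᵢ log₂ pᵢ: 0.5211, 0.5000, 0.4105, 0.5211; sum H = 1.9527 bits.
RT = a + bH = 310 + 190·1.9527 = 681.02 ms.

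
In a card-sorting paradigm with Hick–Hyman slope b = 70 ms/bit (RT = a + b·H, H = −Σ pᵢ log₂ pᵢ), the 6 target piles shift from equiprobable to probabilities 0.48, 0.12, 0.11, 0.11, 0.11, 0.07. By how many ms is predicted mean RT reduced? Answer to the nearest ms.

27 ms

Equiprobable entropy H₀ = log₂ 6 = 2.5850 bits.
Skewed entropy H = −Σ pᵢ log₂ pᵢ = 2.1948 bits.
ΔRT = b·(H₀ − H) = 70 × 0.3902 = 27.31 ms.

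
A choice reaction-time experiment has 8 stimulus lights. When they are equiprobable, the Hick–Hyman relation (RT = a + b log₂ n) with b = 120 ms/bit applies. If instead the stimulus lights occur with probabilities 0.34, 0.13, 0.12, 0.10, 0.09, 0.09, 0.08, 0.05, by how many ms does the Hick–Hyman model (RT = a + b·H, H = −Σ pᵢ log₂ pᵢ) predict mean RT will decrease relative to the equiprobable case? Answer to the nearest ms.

Equiprobable entropy H₀ = log₂ 8 = 3.0000 bits.
Skewed entropy H = −Σ pᵢ log₂ pᵢ = 2.7440 bits.
ΔRT = b·(H₀ − H) = 120 × 0.2560 = 30.72 ms.

31 ms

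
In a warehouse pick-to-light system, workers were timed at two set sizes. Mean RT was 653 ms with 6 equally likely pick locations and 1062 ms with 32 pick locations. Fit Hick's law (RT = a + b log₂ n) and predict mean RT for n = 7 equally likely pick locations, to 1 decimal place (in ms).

Fit slope and intercept:
  b = (1062 − 653) / (log₂ 32 − log₂ 6) = 409 / (5 − 2.5850) = 169.356 ms/bit
  a = 653 − 169.356 × 2.5850 = 215.222 ms
Then RT(7) = 215.222 + 169.356 × log₂ 7 = 215.222 + 169.356 × 2.8074 ≈ 690.663 ms.

690.7 ms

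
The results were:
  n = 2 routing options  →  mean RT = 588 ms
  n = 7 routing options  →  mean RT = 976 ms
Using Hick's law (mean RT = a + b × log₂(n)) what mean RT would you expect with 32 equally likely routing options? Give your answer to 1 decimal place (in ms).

1446.7 ms

Fit slope and intercept:
  b = (976 − 588) / (log₂ 7 − log₂ 2) = 388 / (2.8074 − 1) = 214.678 ms/bit
  a = 588 − 214.678 × 1 = 373.322 ms
Then RT(32) = 373.322 + 214.678 × log₂ 32 = 373.322 + 214.678 × 5 ≈ 1446.713 ms.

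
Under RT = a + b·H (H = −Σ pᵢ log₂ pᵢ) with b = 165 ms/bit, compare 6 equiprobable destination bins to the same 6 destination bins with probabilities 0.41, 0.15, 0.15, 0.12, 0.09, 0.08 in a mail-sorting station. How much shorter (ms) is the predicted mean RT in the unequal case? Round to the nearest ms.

The RT saving is b·ΔH. Equiprobable H₀ = log₂(6) = 2.5850 bits; with the given probabilities H = 2.3197 bits.
b·(H₀ − H) = 165 × (2.5850 − 2.3197) = 43.77 ms.

44 ms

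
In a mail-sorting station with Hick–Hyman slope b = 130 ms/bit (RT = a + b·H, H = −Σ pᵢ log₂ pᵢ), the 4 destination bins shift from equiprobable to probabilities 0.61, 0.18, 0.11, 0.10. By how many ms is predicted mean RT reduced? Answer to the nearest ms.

The RT saving is b·ΔH. Equiprobable H₀ = log₂(4) = 2.0000 bits; with the given probabilities H = 1.5628 bits.
b·(H₀ − H) = 130 × (2.0000 − 1.5628) = 56.84 ms.

57 ms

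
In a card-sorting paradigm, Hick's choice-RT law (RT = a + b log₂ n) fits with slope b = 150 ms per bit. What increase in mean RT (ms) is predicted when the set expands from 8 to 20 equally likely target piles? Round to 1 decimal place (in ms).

Only the slope matters, since a is common to both: ΔRT = b·log₂(n₂/n₁).
log₂(20) − log₂(8) = 4.3219 − 3 = 1.3219.
ΔRT = 150 × 1.3219 = 198.289 ms.

198.3 ms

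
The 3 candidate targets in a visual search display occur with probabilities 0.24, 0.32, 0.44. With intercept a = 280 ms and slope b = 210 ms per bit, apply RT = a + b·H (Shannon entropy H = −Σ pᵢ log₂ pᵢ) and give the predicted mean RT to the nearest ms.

604 ms

Entropy contributions −pᵢ log₂ pᵢ: 0.4941, 0.5260, 0.5211; sum H = 1.5413 bits.
RT = a + bH = 280 + 210·1.5413 = 603.68 ms.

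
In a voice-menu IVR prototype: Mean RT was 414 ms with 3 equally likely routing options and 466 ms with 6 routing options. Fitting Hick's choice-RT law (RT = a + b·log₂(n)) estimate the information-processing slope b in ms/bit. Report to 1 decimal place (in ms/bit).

b = (RT₂ − RT₁)/(log₂ n₂ − log₂ n₁) = (466 − 414)/(2.5850 − 1.5850) = 52.000 ms/bit.

52.0 ms/bit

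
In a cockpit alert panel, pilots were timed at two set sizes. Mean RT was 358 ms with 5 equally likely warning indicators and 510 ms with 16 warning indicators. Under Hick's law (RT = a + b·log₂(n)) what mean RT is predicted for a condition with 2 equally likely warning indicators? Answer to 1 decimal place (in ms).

238.3 ms

Solve the two-equation system in a and b:
  b = (510 − 358) / (log₂ 16 − log₂ 5) = 152 / (4 − 2.3219) = 90.580 ms/bit
  a = 358 − 90.580 × 2.3219 = 147.679 ms
Then RT(2) = 147.679 + 90.580 × log₂ 2 = 147.679 + 90.580 × 1 ≈ 238.260 ms.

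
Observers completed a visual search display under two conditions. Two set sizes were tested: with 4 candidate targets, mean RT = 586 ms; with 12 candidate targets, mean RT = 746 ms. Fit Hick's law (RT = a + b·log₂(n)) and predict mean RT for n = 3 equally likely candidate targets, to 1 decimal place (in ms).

Fit slope and intercept:
  b = (746 − 586) / (log₂ 12 − log₂ 4) = 160 / (3.5850 − 2) = 100.949 ms/bit
  a = 586 − 100.949 × 2 = 384.102 ms
Then RT(3) = 384.102 + 100.949 × log₂ 3 = 384.102 + 100.949 × 1.5850 ≈ 544.102 ms.

544.1 ms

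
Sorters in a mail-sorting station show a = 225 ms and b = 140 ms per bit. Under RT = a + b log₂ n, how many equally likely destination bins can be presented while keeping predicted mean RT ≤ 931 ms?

140·log₂ n ≤ 931 − 225 = 706, giving log₂ n ≤ 5.0429 and n ≤ 32.965. The largest whole number is 32.

32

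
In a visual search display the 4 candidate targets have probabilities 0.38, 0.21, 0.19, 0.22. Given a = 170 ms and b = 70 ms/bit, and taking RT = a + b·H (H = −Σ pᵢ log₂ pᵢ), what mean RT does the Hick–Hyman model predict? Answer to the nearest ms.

306 ms

Entropy contributions −pᵢ log₂ pᵢ: 0.5305, 0.4728, 0.4552, 0.4806; sum H = 1.9391 bits.
RT = a + bH = 170 + 70·1.9391 = 305.74 ms.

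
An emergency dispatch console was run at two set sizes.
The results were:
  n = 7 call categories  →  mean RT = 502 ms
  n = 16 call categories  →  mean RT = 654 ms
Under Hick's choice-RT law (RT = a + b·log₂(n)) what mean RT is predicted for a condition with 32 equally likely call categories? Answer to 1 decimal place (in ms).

Solve the two-equation system in a and b:
  b = (654 − 502) / (log₂ 16 − log₂ 7) = 152 / (4 − 2.8074) = 127.448 ms/bit
  a = 502 − 127.448 × 2.8074 = 144.209 ms
Then RT(32) = 144.209 + 127.448 × log₂ 32 = 144.209 + 127.448 × 5 ≈ 781.448 ms.

781.4 ms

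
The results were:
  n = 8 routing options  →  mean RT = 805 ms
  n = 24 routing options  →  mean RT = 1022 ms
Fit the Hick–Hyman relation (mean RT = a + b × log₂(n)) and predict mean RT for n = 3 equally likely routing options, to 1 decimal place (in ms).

611.3 ms

RT is linear in log₂ n, so two points fix the line:
  b = (1022 − 805) / (log₂ 24 − log₂ 8) = 217 / (4.5850 − 3) = 136.912 ms/bit
  a = 805 − 136.912 × 3 = 394.265 ms
Then RT(3) = 394.265 + 136.912 × log₂ 3 = 394.265 + 136.912 × 1.5850 ≈ 611.265 ms.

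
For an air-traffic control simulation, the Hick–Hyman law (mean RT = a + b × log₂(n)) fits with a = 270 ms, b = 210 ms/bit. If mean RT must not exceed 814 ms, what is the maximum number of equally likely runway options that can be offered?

6

Set 270 + 210·log₂ n ≤ 814 → log₂ n ≤ (814 − 270)/210 = 2.5905.
So n ≤ 2^2.5905 = 6.023; the largest integer n is 6.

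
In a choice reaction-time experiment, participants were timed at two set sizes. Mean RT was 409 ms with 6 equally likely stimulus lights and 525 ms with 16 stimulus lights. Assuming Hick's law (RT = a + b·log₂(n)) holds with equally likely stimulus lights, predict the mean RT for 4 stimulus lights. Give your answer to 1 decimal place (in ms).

Fit slope and intercept:
  b = (525 − 409) / (log₂ 16 − log₂ 6) = 116 / (4 − 2.5850) = 81.977 ms/bit
  a = 409 − 81.977 × 2.5850 = 197.093 ms
Then RT(4) = 197.093 + 81.977 × log₂ 4 = 197.093 + 81.977 × 2 ≈ 361.047 ms.

361.0 ms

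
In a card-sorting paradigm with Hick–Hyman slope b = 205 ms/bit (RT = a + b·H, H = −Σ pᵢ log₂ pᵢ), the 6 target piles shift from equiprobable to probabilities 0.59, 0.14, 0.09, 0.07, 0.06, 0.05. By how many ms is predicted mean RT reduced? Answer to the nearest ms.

The RT saving is b·ΔH. Equiprobable H₀ = log₂(6) = 2.5850 bits; with the given probabilities H = 1.8871 bits.
b·(H₀ − H) = 205 × (2.5850 − 1.8871) = 143.07 ms.

143 ms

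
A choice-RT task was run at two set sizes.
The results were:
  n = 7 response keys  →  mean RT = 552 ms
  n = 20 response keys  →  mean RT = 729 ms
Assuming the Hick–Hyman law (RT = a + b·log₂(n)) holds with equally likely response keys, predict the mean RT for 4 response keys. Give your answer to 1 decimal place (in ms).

Fit slope and intercept:
  b = (729 − 552) / (log₂ 20 − log₂ 7) = 177 / (4.3219 − 2.8074) = 116.865 ms/bit
  a = 552 − 116.865 × 2.8074 = 223.920 ms
Then RT(4) = 223.920 + 116.865 × log₂ 4 = 223.920 + 116.865 × 2 ≈ 457.649 ms.

457.6 ms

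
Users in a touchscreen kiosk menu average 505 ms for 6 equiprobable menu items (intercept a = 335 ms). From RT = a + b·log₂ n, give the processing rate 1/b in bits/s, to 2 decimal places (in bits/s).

15.21 bits/s

Choice component = 505 − 335 = 170 ms over log₂(6) = 2.5850 bits.
b = 170 / 2.5850 = 65.765 ms/bit, so 1/b = 15.206 bits/s.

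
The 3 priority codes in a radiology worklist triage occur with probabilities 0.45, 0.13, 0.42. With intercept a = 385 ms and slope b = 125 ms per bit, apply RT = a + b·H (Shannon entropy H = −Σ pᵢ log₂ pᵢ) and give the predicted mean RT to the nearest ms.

H = 0.45·log₂(1/0.45) + 0.13·log₂(1/0.13) + 0.42·log₂(1/0.42) = 1.4267 bits.
RT = 385 + 125 × 1.4267 = 563.34 ms.

563 ms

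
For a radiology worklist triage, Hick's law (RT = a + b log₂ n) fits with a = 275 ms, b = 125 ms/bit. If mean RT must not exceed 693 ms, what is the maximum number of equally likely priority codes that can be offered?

10

Set 275 + 125·log₂ n ≤ 693 → log₂ n ≤ (693 − 275)/125 = 3.3440.
So n ≤ 2^3.3440 = 10.154; the largest integer n is 10.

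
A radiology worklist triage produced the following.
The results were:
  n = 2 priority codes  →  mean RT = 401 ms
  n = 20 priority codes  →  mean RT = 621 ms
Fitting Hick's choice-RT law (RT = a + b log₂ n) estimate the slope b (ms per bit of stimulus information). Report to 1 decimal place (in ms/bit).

The slope on a log₂ axis is (621 − 401) / (4.3219 − 1) = 66.227 ms/bit.

66.2 ms/bit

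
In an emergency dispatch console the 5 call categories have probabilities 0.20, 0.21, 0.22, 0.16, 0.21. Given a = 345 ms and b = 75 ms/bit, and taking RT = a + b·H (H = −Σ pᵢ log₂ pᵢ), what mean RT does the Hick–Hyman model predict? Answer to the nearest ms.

519 ms

Entropy contributions −pᵢ log₂ pᵢ: 0.4644, 0.4728, 0.4806, 0.4230, 0.4728; sum H = 2.3136 bits.
RT = a + bH = 345 + 75·2.3136 = 518.52 ms.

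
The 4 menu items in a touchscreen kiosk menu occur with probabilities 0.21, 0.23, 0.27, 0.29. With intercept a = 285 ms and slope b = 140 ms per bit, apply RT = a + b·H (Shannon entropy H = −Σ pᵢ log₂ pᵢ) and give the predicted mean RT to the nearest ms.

Entropy contributions −pᵢ log₂ pᵢ: 0.4728, 0.4877, 0.5100, 0.5179; sum H = 1.9884 bits.
RT = a + bH = 285 + 140·1.9884 = 563.38 ms.

563 ms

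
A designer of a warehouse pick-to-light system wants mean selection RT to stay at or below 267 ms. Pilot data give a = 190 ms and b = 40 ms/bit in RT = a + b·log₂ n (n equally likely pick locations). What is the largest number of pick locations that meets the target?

3

Information budget: (267 − 190)/40 = 1.9250 bits, so n ≤ 2^1.9250 = 3.797 → at most 3.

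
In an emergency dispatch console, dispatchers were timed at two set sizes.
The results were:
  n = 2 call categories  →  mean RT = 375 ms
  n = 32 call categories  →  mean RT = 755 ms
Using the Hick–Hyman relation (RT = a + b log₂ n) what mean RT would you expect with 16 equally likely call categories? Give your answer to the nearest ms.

With log₂ n on the abscissa the relation is linear; from the two conditions:
  b = (755 − 375) / (log₂ 32 − log₂ 2) = 380 / (5 − 1) = 95 ms/bit
  a = 375 − 95 × 1 = 280 ms
Then RT(16) = 280 + 95 × log₂ 16 = 280 + 95 × 4 ≈ 660.000 ms.

660 ms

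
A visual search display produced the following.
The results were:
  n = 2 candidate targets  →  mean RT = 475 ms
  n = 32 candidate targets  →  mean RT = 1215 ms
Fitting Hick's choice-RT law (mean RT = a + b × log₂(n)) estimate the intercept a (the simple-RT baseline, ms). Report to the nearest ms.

290 ms

Slope: b = (1215 − 475) / (log₂ 32 − log₂ 2) = 740/4.0000 = 185 ms/bit.
a = RT₁ − b·log₂ n₁ = 475 − 185 × 1 = 290.000 ms.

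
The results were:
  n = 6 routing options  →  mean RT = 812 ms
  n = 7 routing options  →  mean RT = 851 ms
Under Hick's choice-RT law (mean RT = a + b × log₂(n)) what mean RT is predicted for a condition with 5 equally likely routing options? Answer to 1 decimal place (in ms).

765.9 ms

Fit slope and intercept:
  b = (851 − 812) / (log₂ 7 − log₂ 6) = 39 / (2.8074 − 2.5850) = 175.366 ms/bit
  a = 812 − 175.366 × 2.5850 = 358.686 ms
Then RT(5) = 358.686 + 175.366 × log₂ 5 = 358.686 + 175.366 × 2.3219 ≈ 765.873 ms.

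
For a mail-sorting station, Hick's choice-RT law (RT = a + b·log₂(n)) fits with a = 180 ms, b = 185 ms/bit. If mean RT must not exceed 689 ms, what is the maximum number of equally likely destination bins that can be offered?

6

185·log₂ n ≤ 689 − 180 = 509, giving log₂ n ≤ 2.7514 and n ≤ 6.733. The largest whole number is 6.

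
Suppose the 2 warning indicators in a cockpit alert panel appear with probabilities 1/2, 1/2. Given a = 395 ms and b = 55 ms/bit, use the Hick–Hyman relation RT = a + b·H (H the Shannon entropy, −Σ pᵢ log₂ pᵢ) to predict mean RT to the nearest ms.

Each term −pᵢ log₂ pᵢ: 0.5·1 + 0.5·1; summed, H = 1.000 bits.
Mean RT = a + bH = 395 + 55·1.000 = 450.00 ms.

450 ms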